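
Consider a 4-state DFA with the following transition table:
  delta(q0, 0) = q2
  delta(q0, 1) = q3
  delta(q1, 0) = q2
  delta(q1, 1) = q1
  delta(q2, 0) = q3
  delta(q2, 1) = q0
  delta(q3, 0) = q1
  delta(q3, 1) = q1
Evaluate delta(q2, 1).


Looking up transition function:
delta(q2, 1) in the table
Row: q2, Column: 1
Result: q0

q0


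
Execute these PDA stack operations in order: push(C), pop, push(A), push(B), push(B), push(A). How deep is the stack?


Tracing stack operations:
  push(C) -> stack = [C], depth=1
  pop -> removed C, stack = [], depth=0
  push(A) -> stack = [A], depth=1
  push(B) -> stack = [A,B], depth=2
  push(B) -> stack = [A,B,B], depth=3
  push(A) -> stack = [A,B,B,A], depth=4
Final depth = 4

4


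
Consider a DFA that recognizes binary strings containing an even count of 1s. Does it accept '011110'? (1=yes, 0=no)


DFA has 2 states: q_even (start, accept=yes) and q_odd
Processing string '011110' character by character:
  Position 0: read '0', 1-count=0 -> q_even (no change)
  Position 1: read '1', 1-count=1 -> q_odd
  Position 2: read '1', 1-count=2 -> q_even
  Position 3: read '1', 1-count=3 -> q_odd
  Position 4: read '1', 1-count=4 -> q_even
  Position 5: read '0', 1-count=4 -> q_even (no change)
Final state: q_even, total 1s = 4 (even); the DFA requires an even count -> accept

1


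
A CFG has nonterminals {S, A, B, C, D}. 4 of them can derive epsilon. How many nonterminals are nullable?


Nonterminals: {S, A, B, C, D}
A nonterminal is nullable if it can derive epsilon
Counting nullable nonterminals: 4
Total nullable = 4

4


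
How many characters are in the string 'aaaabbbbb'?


String: 'aaaabbbbb'
Counting characters:
  'a' appears 4 time(s)
  'b' appears 5 time(s)
Total length = 4 + 5 = 9

9


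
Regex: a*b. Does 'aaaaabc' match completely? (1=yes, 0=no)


Pattern: a*b
String: 'aaaaabc'
Pattern requires: zero or more 'a's followed by exactly one 'b'
Found 5 leading 'a's
Remaining: 'bc'
Remaining is not 'b' -> no match
Result: 0

0


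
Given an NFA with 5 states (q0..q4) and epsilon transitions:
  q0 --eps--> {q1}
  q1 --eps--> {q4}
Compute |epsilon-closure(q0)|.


Starting from q0
Initialize closure = {q0}
Follow epsilon from q0 -> add q1
Follow epsilon from q1 -> add q4
Final closure: {q0, q1, q4}
Size = 3

3


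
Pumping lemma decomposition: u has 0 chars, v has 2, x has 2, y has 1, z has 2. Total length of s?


|s| = |u| + |v| + |x| + |y| + |z|
= 0 + 2 + 2 + 1 + 2
= 2 + 2 + 3
= 4 + 3
= 7

7


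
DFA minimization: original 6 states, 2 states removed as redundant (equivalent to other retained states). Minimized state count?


Original DFA: 6 states
Redundant states removed: 2
Minimized states = original - removed
= 6 - 2
= 4

4


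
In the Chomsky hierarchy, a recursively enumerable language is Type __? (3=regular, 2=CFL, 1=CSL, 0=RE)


Chomsky hierarchy levels:
  Type 3: Regular (DFA/NFA/regex)
  Type 2: Context-free (PDA)
  Type 1: Context-sensitive
  Type 0: Recursively enumerable (TM)
'recursively enumerable' corresponds to Type 0

0


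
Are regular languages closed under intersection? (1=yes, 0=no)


Regular languages are closed under:
- Union (DFA product construction)
- Intersection (DFA product construction)
- Complement (swap accept/reject states)
- Concatenation (NFA construction)
- Kleene star (NFA construction)
intersection is in this list
Therefore: closed

1


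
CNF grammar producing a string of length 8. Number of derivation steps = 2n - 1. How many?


Chomsky Normal Form derivation:
String length n = 8
Each step either:
  - Splits a nonterminal into two (n-1 such steps)
  - Converts a nonterminal to terminal (n such steps)
Total = (n-1) + n = 2n - 1
= 2(8) - 1
= 16 - 1
= 15

15


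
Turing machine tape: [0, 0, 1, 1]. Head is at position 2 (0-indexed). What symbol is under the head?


Tape: [0, 0, 1, 1]
Positions: 0 1 2 3
Values:    0 0 1 1
Head at position 2
tape[2] = 1

1


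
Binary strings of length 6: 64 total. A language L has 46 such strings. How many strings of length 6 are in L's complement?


Alphabet: {0,1}
String length: 6
Total strings of length 6 = 2^6 = 64
Strings in L = 46
Complement = total - |L|
= 64 - 46
= 18

18


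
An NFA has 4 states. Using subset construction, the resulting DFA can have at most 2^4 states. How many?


NFA has 4 states
Subset construction: each DFA state = subset of NFA states
Maximum subsets = 2^4
2^4 = 16

16


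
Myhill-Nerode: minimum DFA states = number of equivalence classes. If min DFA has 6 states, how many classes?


Myhill-Nerode theorem:
Number of equivalence classes = number of states in minimal DFA
Minimal DFA states = 6
Therefore equivalence classes = 6

6


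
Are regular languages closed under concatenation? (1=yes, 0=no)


Regular languages are closed under all standard operations:
- Union: Yes (product construction)
- Intersection: Yes (product construction)
- Complement: Yes (swap accept/reject)
- Concatenation: Yes (NFA construction)
Operation: concatenation -> Closed

1


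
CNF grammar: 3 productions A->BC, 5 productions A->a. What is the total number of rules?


CNF allows two rule forms:
  A -> BC (binary): 3 rules
  A -> a (terminal): 5 rules
Total = 3 + 5 = 8

8


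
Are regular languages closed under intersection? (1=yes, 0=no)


Regular languages are closed under:
- Union (DFA product construction)
- Intersection (DFA product construction)
- Complement (swap accept/reject states)
- Concatenation (NFA construction)
- Kleene star (NFA construction)
intersection is in this list
Therefore: closed

1


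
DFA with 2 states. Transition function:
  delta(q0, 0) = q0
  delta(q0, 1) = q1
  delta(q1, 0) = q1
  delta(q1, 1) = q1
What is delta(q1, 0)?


Looking up transition function:
delta(q1, 0) in the table
Row: q1, Column: 0
Result: q1

q1


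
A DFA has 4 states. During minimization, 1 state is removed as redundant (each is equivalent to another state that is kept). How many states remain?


Original DFA: 4 states
Redundant states removed: 1
Minimized states = original - removed
= 4 - 1
= 3

3


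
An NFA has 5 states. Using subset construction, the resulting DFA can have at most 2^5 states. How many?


NFA has 5 states
Subset construction: each DFA state = subset of NFA states
Maximum subsets = 2^5
2^5 = 32

32


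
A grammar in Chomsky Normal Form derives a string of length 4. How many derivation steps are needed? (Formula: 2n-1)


Chomsky Normal Form derivation:
String length n = 4
Each step either:
  - Splits a nonterminal into two (n-1 such steps)
  - Converts a nonterminal to terminal (n such steps)
Total = (n-1) + n = 2n - 1
= 2(4) - 1
= 8 - 1
= 7

7


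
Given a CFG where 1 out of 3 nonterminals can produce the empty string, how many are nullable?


Nonterminals: {S, A, B}
A nonterminal is nullable if it can derive epsilon
Counting nullable nonterminals: 1
Total nullable = 1

1


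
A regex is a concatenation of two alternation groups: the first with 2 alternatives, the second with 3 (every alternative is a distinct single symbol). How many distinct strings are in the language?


First group: 2 alternatives
Second group: 3 alternatives
Concatenation: each choice from group 1 pairs with each from group 2
Total = 2 x 3 = 6

6


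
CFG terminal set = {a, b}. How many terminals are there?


Terminal symbols: a, b
Counting each: a (#1), b (#2)
Total = 2

2


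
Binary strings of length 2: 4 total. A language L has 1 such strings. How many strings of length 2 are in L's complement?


Alphabet: {0,1}
String length: 2
Total strings of length 2 = 2^2 = 4
Strings in L = 1
Complement = total - |L|
= 4 - 1
= 3

3


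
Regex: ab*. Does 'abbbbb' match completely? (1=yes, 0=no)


Pattern: ab*
String: 'abbbbb'
Pattern requires: exactly one 'a' followed by zero or more 'b's
First char is 'a' -> OK
Rest 'bbbbb': all b's? Yes
Result: 1

1


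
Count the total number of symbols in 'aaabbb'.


String: 'aaabbb'
Counting characters:
  'a' appears 3 time(s)
  'b' appears 3 time(s)
Total length = 3 + 3 = 6

6


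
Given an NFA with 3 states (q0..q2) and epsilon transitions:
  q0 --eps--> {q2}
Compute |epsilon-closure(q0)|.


Starting from q0
Initialize closure = {q0}
Follow epsilon from q0 -> add q2
Final closure: {q0, q2}
Size = 2

2


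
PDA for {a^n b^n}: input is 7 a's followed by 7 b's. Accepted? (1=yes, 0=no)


Language requires equal numbers of a's and b's
PDA pushes for each 'a', pops for each 'b'
Number of a's = 7
Number of b's = 7
7 == 7 -> Accept

1


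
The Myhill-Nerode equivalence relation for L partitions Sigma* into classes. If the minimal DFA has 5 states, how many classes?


Myhill-Nerode theorem:
Number of equivalence classes = number of states in minimal DFA
Minimal DFA states = 5
Therefore equivalence classes = 5

5


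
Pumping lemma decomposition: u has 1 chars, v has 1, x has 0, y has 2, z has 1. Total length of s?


|s| = |u| + |v| + |x| + |y| + |z|
= 1 + 1 + 0 + 2 + 1
= 2 + 0 + 3
= 2 + 3
= 5

5


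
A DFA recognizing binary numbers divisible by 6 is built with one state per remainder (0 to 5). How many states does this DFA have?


Divisibility by 6 is tracked via the remainder mod 6: 0, 1, ..., 5
The construction assigns one state to each remainder
Number of remainders = 6

6


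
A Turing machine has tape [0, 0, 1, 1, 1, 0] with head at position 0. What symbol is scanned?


Tape: [0, 0, 1, 1, 1, 0]
Positions: 0 1 2 3 4 5
Values:    0 0 1 1 1 0
Head at position 0
tape[0] = 0

0


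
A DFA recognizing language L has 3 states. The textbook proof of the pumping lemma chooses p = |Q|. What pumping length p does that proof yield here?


Pumping lemma for regular languages (standard proof):
Take p = |Q|, the number of DFA states.
Any string of length >= |Q| passes through |Q|+1 states while reading its first |Q| symbols,
so by pigeonhole some state repeats, giving the loop that can be pumped.
Here |Q| = 3
Therefore the proof uses p = 3

3


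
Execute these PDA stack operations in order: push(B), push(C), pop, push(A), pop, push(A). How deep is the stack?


Tracing stack operations:
  push(B) -> stack = [B], depth=1
  push(C) -> stack = [B,C], depth=2
  pop -> removed C, stack = [B], depth=1
  push(A) -> stack = [B,A], depth=2
  pop -> removed A, stack = [B], depth=1
  push(A) -> stack = [B,A], depth=2
Final depth = 2

2


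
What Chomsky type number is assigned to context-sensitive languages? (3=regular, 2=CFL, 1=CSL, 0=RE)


Chomsky hierarchy levels:
  Type 3: Regular (DFA/NFA/regex)
  Type 2: Context-free (PDA)
  Type 1: Context-sensitive
  Type 0: Recursively enumerable (TM)
'context-sensitive' corresponds to Type 1

1


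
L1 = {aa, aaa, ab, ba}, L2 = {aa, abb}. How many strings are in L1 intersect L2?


L1 = {aa, aaa, ab, ba}
L2 = {aa, abb}
Checking each string in L1 against L2:
  'aa': in L2? Yes
  'aaa': in L2? No
  'ab': in L2? No
  'ba': in L2? No
Intersection = {aa}
|L1 ∩ L2| = 1

1


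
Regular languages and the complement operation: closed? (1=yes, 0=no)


Regular languages are closed under all standard operations:
- Union: Yes (product construction)
- Intersection: Yes (product construction)
- Complement: Yes (swap accept/reject)
- Concatenation: Yes (NFA construction)
Operation: complement -> Closed

1


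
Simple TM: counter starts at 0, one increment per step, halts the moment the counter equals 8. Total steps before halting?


Counter starts at 0. Counting sequence:
  Step 1: counter = 1
  Step 2: counter = 2
  Step 3: counter = 3
  Step 4: counter = 4
  Step 5: counter = 5
  Step 6: counter = 6
  Step 7: counter = 7
  Step 8: counter = 8
Counter reached 8 -> halt
Total steps = 8

8


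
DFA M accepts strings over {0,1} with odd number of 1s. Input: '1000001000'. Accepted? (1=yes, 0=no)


DFA has 2 states: q_even (start, accept=no) and q_odd
Processing string '1000001000' character by character:
  Position 0: read '1', 1-count=1 -> q_odd
  Position 1: read '0', 1-count=1 -> q_odd (no change)
  Position 2: read '0', 1-count=1 -> q_odd (no change)
  Position 3: read '0', 1-count=1 -> q_odd (no change)
  Position 4: read '0', 1-count=1 -> q_odd (no change)
  Position 5: read '0', 1-count=1 -> q_odd (no change)
  Position 6: read '1', 1-count=2 -> q_even
  Position 7: read '0', 1-count=2 -> q_even (no change)
  Position 8: read '0', 1-count=2 -> q_even (no change)
  Position 9: read '0', 1-count=2 -> q_even (no change)
Final state: q_even, total 1s = 2 (even); the DFA requires an odd count -> reject

0


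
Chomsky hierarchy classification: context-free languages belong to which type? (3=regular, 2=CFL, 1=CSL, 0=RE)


Chomsky hierarchy levels:
  Type 3: Regular (DFA/NFA/regex)
  Type 2: Context-free (PDA)
  Type 1: Context-sensitive
  Type 0: Recursively enumerable (TM)
'context-free' corresponds to Type 2

2


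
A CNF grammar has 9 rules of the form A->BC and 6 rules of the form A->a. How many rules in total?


CNF allows two rule forms:
  A -> BC (binary): 9 rules
  A -> a (terminal): 6 rules
Total = 9 + 6 = 15

15


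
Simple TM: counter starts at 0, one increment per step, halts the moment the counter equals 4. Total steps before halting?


Counter starts at 0. Counting sequence:
  Step 1: counter = 1
  Step 2: counter = 2
  Step 3: counter = 3
  Step 4: counter = 4
Counter reached 4 -> halt
Total steps = 4

4


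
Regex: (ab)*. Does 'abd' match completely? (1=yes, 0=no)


Pattern: (ab)*
String: 'abd'
Pattern requires: zero or more repetitions of 'ab'
Length 3 is odd -> cannot be (ab)* -> no match
Result: 0

0


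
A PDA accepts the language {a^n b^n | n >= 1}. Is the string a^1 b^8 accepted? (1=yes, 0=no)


Language requires equal numbers of a's and b's
PDA pushes for each 'a', pops for each 'b'
Number of a's = 1
Number of b's = 8
1 != 8 -> Reject

0


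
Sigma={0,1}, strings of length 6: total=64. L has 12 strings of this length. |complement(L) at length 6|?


Alphabet: {0,1}
String length: 6
Total strings of length 6 = 2^6 = 64
Strings in L = 12
Complement = total - |L|
= 64 - 12
= 52

52


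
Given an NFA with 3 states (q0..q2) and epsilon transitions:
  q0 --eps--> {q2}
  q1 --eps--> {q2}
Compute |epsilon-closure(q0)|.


Starting from q0
Initialize closure = {q0}
Follow epsilon from q0 -> add q2
Final closure: {q0, q2}
Size = 2

2


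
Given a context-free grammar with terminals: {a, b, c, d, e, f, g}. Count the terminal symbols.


Terminal symbols: a, b, c, d, e, f, g
Counting each: a (#1), b (#2), c (#3), d (#4), e (#5), f (#6), g (#7)
Total = 7

7


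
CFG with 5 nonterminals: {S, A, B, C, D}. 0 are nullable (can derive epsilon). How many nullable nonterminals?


Nonterminals: {S, A, B, C, D}
A nonterminal is nullable if it can derive epsilon
Counting nullable nonterminals: 0
Total nullable = 0

0


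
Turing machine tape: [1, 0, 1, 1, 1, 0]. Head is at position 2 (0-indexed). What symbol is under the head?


Tape: [1, 0, 1, 1, 1, 0]
Positions: 0 1 2 3 4 5
Values:    1 0 1 1 1 0
Head at position 2
tape[2] = 1

1


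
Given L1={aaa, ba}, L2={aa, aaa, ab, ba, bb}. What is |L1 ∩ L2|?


L1 = {aaa, ba}
L2 = {aa, aaa, ab, ba, bb}
Checking each string in L1 against L2:
  'aaa': in L2? Yes
  'ba': in L2? Yes
Intersection = {aaa, ba}
|L1 ∩ L2| = 2

2


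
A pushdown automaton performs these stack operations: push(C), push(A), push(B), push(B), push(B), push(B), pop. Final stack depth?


Tracing stack operations:
  push(C) -> stack = [C], depth=1
  push(A) -> stack = [C,A], depth=2
  push(B) -> stack = [C,A,B], depth=3
  push(B) -> stack = [C,A,B,B], depth=4
  push(B) -> stack = [C,A,B,B,B], depth=5
  push(B) -> stack = [C,A,B,B,B,B], depth=6
  pop -> removed B, stack = [C,A,B,B,B], depth=5
Final depth = 5

5


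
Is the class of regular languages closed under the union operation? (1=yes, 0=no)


Regular languages are closed under:
- Union (DFA product construction)
- Intersection (DFA product construction)
- Complement (swap accept/reject states)
- Concatenation (NFA construction)
- Kleene star (NFA construction)
union is in this list
Therefore: closed

1


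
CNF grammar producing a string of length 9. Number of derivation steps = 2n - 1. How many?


Chomsky Normal Form derivation:
String length n = 9
Each step either:
  - Splits a nonterminal into two (n-1 such steps)
  - Converts a nonterminal to terminal (n such steps)
Total = (n-1) + n = 2n - 1
= 2(9) - 1
= 18 - 1
= 17

17


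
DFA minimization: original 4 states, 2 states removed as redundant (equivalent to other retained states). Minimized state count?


Original DFA: 4 states
Redundant states removed: 2
Minimized states = original - removed
= 4 - 2
= 2

2


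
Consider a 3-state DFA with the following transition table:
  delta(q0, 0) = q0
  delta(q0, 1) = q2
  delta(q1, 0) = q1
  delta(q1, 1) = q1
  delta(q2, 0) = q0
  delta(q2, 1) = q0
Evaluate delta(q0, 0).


Looking up transition function:
delta(q0, 0) in the table
Row: q0, Column: 0
Result: q0

q0


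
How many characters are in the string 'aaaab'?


String: 'aaaab'
Counting characters:
  'a' appears 4 time(s)
  'b' appears 1 time(s)
Total length = 4 + 1 = 5

5


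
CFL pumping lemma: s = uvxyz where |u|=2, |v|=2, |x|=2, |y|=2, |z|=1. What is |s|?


|s| = |u| + |v| + |x| + |y| + |z|
= 2 + 2 + 2 + 2 + 1
= 4 + 2 + 3
= 6 + 3
= 9

9


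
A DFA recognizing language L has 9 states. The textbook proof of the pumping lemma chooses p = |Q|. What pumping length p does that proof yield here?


Pumping lemma for regular languages (standard proof):
Take p = |Q|, the number of DFA states.
Any string of length >= |Q| passes through |Q|+1 states while reading its first |Q| symbols,
so by pigeonhole some state repeats, giving the loop that can be pumped.
Here |Q| = 9
Therefore the proof uses p = 9

9


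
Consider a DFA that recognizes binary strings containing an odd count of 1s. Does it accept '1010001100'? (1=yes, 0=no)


DFA has 2 states: q_even (start, accept=no) and q_odd
Processing string '1010001100' character by character:
  Position 0: read '1', 1-count=1 -> q_odd
  Position 1: read '0', 1-count=1 -> q_odd (no change)
  Position 2: read '1', 1-count=2 -> q_even
  Position 3: read '0', 1-count=2 -> q_even (no change)
  Position 4: read '0', 1-count=2 -> q_even (no change)
  Position 5: read '0', 1-count=2 -> q_even (no change)
  Position 6: read '1', 1-count=3 -> q_odd
  Position 7: read '1', 1-count=4 -> q_even
  Position 8: read '0', 1-count=4 -> q_even (no change)
  Position 9: read '0', 1-count=4 -> q_even (no change)
Final state: q_even, total 1s = 4 (even); the DFA requires an odd count -> reject

0


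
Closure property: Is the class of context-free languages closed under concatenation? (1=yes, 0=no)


CFL closure properties:
  Closed under: union, concatenation, Kleene star
  NOT closed under: intersection, complement
Operation 'concatenation' is in closed list -> Yes (closed)

1


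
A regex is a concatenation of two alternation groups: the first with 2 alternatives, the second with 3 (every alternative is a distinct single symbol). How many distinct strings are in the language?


First group: 2 alternatives
Second group: 3 alternatives
Concatenation: each choice from group 1 pairs with each from group 2
Total = 2 x 3 = 6

6


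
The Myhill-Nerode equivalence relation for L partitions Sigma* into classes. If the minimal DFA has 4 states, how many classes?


Myhill-Nerode theorem:
Number of equivalence classes = number of states in minimal DFA
Minimal DFA states = 4
Therefore equivalence classes = 4

4


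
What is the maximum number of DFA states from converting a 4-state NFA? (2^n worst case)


NFA has 4 states
Subset construction: each DFA state = subset of NFA states
Maximum subsets = 2^4
2^4 = 16

16


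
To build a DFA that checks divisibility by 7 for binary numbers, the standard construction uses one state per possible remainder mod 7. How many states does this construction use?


Divisibility by 7 is tracked via the remainder mod 7: 0, 1, ..., 6
The construction assigns one state to each remainder
Number of remainders = 7

7


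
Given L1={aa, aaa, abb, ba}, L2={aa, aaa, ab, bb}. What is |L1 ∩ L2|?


L1 = {aa, aaa, abb, ba}
L2 = {aa, aaa, ab, bb}
Checking each string in L1 against L2:
  'aa': in L2? Yes
  'aaa': in L2? Yes
  'abb': in L2? No
  'ba': in L2? No
Intersection = {aa, aaa}
|L1 ∩ L2| = 2

2


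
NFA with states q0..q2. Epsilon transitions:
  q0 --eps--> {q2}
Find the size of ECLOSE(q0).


Starting from q0
Initialize closure = {q0}
Follow epsilon from q0 -> add q2
Final closure: {q0, q2}
Size = 2

2


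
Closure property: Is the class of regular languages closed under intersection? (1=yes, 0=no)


Regular languages are closed under all standard operations:
- Union: Yes (product construction)
- Intersection: Yes (product construction)
- Complement: Yes (swap accept/reject)
- Concatenation: Yes (NFA construction)
Operation: intersection -> Closed

1


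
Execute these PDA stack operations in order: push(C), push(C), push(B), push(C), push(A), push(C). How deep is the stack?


Tracing stack operations:
  push(C) -> stack = [C], depth=1
  push(C) -> stack = [C,C], depth=2
  push(B) -> stack = [C,C,B], depth=3
  push(C) -> stack = [C,C,B,C], depth=4
  push(A) -> stack = [C,C,B,C,A], depth=5
  push(C) -> stack = [C,C,B,C,A,C], depth=6
Final depth = 6

6


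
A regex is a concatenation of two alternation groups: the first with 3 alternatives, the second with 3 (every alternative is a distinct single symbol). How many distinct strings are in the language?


First group: 3 alternatives
Second group: 3 alternatives
Concatenation: each choice from group 1 pairs with each from group 2
Total = 3 x 3 = 9

9


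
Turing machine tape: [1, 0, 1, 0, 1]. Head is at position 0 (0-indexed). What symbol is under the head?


Tape: [1, 0, 1, 0, 1]
Positions: 0 1 2 3 4
Values:    1 0 1 0 1
Head at position 0
tape[0] = 1

1


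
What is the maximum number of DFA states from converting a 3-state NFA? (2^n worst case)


NFA has 3 states
Subset construction: each DFA state = subset of NFA states
Maximum subsets = 2^3
2^3 = 8

8


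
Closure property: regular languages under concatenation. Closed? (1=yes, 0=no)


Regular languages are closed under:
- Union (DFA product construction)
- Intersection (DFA product construction)
- Complement (swap accept/reject states)
- Concatenation (NFA construction)
- Kleene star (NFA construction)
concatenation is in this list
Therefore: closed

1


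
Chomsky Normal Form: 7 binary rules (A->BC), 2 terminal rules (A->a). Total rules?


CNF allows two rule forms:
  A -> BC (binary): 7 rules
  A -> a (terminal): 2 rules
Total = 7 + 2 = 9

9


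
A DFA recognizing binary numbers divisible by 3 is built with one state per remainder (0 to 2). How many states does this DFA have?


Divisibility by 3 is tracked via the remainder mod 3: 0, 1, ..., 2
The construction assigns one state to each remainder
Number of remainders = 3

3


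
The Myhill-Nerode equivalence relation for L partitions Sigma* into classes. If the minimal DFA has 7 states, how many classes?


Myhill-Nerode theorem:
Number of equivalence classes = number of states in minimal DFA
Minimal DFA states = 7
Therefore equivalence classes = 7

7


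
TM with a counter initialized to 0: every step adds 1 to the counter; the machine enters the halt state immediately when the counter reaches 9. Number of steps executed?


Counter starts at 0. Counting sequence:
  Step 1: counter = 1
  Step 2: counter = 2
  Step 3: counter = 3
  Step 4: counter = 4
  Step 5: counter = 5
  Step 6: counter = 6
  ...
  Step 9: counter = 9
Counter reached 9 -> halt
Total steps = 9

9


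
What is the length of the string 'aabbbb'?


String: 'aabbbb'
Counting characters:
  'a' appears 2 time(s)
  'b' appears 4 time(s)
Total length = 2 + 4 = 6

6


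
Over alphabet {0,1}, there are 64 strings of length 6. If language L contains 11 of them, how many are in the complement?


Alphabet: {0,1}
String length: 6
Total strings of length 6 = 2^6 = 64
Strings in L = 11
Complement = total - |L|
= 64 - 11
= 53

53


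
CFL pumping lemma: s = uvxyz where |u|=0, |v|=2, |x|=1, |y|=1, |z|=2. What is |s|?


|s| = |u| + |v| + |x| + |y| + |z|
= 0 + 2 + 1 + 1 + 2
= 2 + 1 + 3
= 3 + 3
= 6

6


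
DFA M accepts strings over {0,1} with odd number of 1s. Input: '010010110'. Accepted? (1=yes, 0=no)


DFA has 2 states: q_even (start, accept=no) and q_odd
Processing string '010010110' character by character:
  Position 0: read '0', 1-count=0 -> q_even (no change)
  Position 1: read '1', 1-count=1 -> q_odd
  Position 2: read '0', 1-count=1 -> q_odd (no change)
  Position 3: read '0', 1-count=1 -> q_odd (no change)
  Position 4: read '1', 1-count=2 -> q_even
  Position 5: read '0', 1-count=2 -> q_even (no change)
  Position 6: read '1', 1-count=3 -> q_odd
  Position 7: read '1', 1-count=4 -> q_even
  Position 8: read '0', 1-count=4 -> q_even (no change)
Final state: q_even, total 1s = 4 (even); the DFA requires an odd count -> reject

0


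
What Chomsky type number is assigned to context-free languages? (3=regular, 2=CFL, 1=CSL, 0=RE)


Chomsky hierarchy levels:
  Type 3: Regular (DFA/NFA/regex)
  Type 2: Context-free (PDA)
  Type 1: Context-sensitive
  Type 0: Recursively enumerable (TM)
'context-free' corresponds to Type 2

2


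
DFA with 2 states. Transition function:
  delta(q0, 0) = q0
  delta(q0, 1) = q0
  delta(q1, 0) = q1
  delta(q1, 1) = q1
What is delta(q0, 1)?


Looking up transition function:
delta(q0, 1) in the table
Row: q0, Column: 1
Result: q0

q0


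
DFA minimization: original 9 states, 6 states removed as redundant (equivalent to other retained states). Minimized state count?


Original DFA: 9 states
Redundant states removed: 6
Minimized states = original - removed
= 9 - 6
= 3

3


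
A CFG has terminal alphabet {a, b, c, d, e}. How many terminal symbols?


Terminal symbols: a, b, c, d, e
Counting each: a (#1), b (#2), c (#3), d (#4), e (#5)
Total = 5

5


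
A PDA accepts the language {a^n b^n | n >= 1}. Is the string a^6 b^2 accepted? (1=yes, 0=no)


Language requires equal numbers of a's and b's
PDA pushes for each 'a', pops for each 'b'
Number of a's = 6
Number of b's = 2
6 != 2 -> Reject

0


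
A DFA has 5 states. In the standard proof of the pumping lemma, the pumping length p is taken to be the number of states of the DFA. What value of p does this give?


Pumping lemma for regular languages (standard proof):
Take p = |Q|, the number of DFA states.
Any string of length >= |Q| passes through |Q|+1 states while reading its first |Q| symbols,
so by pigeonhole some state repeats, giving the loop that can be pumped.
Here |Q| = 5
Therefore the proof uses p = 5

5


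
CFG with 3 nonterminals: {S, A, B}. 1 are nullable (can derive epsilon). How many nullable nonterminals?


Nonterminals: {S, A, B}
A nonterminal is nullable if it can derive epsilon
Counting nullable nonterminals: 1
Total nullable = 1

1


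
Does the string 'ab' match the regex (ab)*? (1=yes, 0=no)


Pattern: (ab)*
String: 'ab'
Pattern requires: zero or more repetitions of 'ab'
Pairs: ['ab']
All pairs are 'ab'? Yes
Result: 1

1


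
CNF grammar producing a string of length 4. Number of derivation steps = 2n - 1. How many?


Chomsky Normal Form derivation:
String length n = 4
Each step either:
  - Splits a nonterminal into two (n-1 such steps)
  - Converts a nonterminal to terminal (n such steps)
Total = (n-1) + n = 2n - 1
= 2(4) - 1
= 8 - 1
= 7

7


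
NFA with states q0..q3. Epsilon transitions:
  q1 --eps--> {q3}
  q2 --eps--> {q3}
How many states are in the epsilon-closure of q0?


Starting from q0
Initialize closure = {q0}
q0 has no outgoing epsilon transitions -> nothing to add
Final closure: {q0}
Size = 1

1


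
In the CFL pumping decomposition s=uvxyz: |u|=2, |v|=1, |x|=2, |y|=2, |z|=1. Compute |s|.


|s| = |u| + |v| + |x| + |y| + |z|
= 2 + 1 + 2 + 2 + 1
= 3 + 2 + 3
= 5 + 3
= 8

8


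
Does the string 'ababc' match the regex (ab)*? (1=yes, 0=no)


Pattern: (ab)*
String: 'ababc'
Pattern requires: zero or more repetitions of 'ab'
Length 5 is odd -> cannot be (ab)* -> no match
Result: 0

0


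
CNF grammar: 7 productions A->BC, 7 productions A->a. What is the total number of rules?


CNF allows two rule forms:
  A -> BC (binary): 7 rules
  A -> a (terminal): 7 rules
Total = 7 + 7 = 14

14


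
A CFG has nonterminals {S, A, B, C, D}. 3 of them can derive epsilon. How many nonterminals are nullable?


Nonterminals: {S, A, B, C, D}
A nonterminal is nullable if it can derive epsilon
Counting nullable nonterminals: 3
Total nullable = 3

3


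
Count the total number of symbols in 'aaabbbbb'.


String: 'aaabbbbb'
Counting characters:
  'a' appears 3 time(s)
  'b' appears 5 time(s)
Total length = 3 + 5 = 8

8


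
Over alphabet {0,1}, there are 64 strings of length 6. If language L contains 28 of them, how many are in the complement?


Alphabet: {0,1}
String length: 6
Total strings of length 6 = 2^6 = 64
Strings in L = 28
Complement = total - |L|
= 64 - 28
= 36

36


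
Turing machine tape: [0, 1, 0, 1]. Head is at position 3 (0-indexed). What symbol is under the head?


Tape: [0, 1, 0, 1]
Positions: 0 1 2 3
Values:    0 1 0 1
Head at position 3
tape[3] = 1

1


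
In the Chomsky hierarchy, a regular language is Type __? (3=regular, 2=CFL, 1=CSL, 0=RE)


Chomsky hierarchy levels:
  Type 3: Regular (DFA/NFA/regex)
  Type 2: Context-free (PDA)
  Type 1: Context-sensitive
  Type 0: Recursively enumerable (TM)
'regular' corresponds to Type 3

3


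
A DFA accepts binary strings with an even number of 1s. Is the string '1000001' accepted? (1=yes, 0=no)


DFA has 2 states: q_even (start, accept=yes) and q_odd
Processing string '1000001' character by character:
  Position 0: read '1', 1-count=1 -> q_odd
  Position 1: read '0', 1-count=1 -> q_odd (no change)
  Position 2: read '0', 1-count=1 -> q_odd (no change)
  Position 3: read '0', 1-count=1 -> q_odd (no change)
  Position 4: read '0', 1-count=1 -> q_odd (no change)
  Position 5: read '0', 1-count=1 -> q_odd (no change)
  Position 6: read '1', 1-count=2 -> q_even
Final state: q_even, total 1s = 2 (even); the DFA requires an even count -> accept

1


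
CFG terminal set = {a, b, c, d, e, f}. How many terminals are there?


Terminal symbols: a, b, c, d, e, f
Counting each: a (#1), b (#2), c (#3), d (#4), e (#5), f (#6)
Total = 6

6


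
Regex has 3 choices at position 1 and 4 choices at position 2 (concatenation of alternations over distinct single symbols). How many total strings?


First group: 3 alternatives
Second group: 4 alternatives
Concatenation: each choice from group 1 pairs with each from group 2
Total = 3 x 4 = 12

12


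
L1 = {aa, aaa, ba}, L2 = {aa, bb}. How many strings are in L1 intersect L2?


L1 = {aa, aaa, ba}
L2 = {aa, bb}
Checking each string in L1 against L2:
  'aa': in L2? Yes
  'aaa': in L2? No
  'ba': in L2? No
Intersection = {aa}
|L1 ∩ L2| = 1

1


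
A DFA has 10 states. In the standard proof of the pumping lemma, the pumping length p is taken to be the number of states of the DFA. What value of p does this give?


Pumping lemma for regular languages (standard proof):
Take p = |Q|, the number of DFA states.
Any string of length >= |Q| passes through |Q|+1 states while reading its first |Q| symbols,
so by pigeonhole some state repeats, giving the loop that can be pumped.
Here |Q| = 10
Therefore the proof uses p = 10

10


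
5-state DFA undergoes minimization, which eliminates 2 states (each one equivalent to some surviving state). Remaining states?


Original DFA: 5 states
Redundant states removed: 2
Minimized states = original - removed
= 5 - 2
= 3

3


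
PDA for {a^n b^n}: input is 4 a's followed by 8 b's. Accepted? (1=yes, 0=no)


Language requires equal numbers of a's and b's
PDA pushes for each 'a', pops for each 'b'
Number of a's = 4
Number of b's = 8
4 != 8 -> Reject

0


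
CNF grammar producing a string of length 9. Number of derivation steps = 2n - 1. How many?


Chomsky Normal Form derivation:
String length n = 9
Each step either:
  - Splits a nonterminal into two (n-1 such steps)
  - Converts a nonterminal to terminal (n such steps)
Total = (n-1) + n = 2n - 1
= 2(9) - 1
= 18 - 1
= 17

17


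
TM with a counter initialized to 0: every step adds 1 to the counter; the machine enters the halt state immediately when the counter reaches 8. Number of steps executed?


Counter starts at 0. Counting sequence:
  Step 1: counter = 1
  Step 2: counter = 2
  Step 3: counter = 3
  Step 4: counter = 4
  Step 5: counter = 5
  Step 6: counter = 6
  Step 7: counter = 7
  Step 8: counter = 8
Counter reached 8 -> halt
Total steps = 8

8


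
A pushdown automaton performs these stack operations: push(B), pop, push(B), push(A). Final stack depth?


Tracing stack operations:
  push(B) -> stack = [B], depth=1
  pop -> removed B, stack = [], depth=0
  push(B) -> stack = [B], depth=1
  push(A) -> stack = [B,A], depth=2
Final depth = 2

2


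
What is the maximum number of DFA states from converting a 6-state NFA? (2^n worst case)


NFA has 6 states
Subset construction: each DFA state = subset of NFA states
Maximum subsets = 2^6
2^6 = 64

64


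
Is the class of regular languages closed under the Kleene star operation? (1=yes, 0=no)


Regular languages are closed under:
- Union (DFA product construction)
- Intersection (DFA product construction)
- Complement (swap accept/reject states)
- Concatenation (NFA construction)
- Kleene star (NFA construction)
Kleene star is in this list
Therefore: closed

1


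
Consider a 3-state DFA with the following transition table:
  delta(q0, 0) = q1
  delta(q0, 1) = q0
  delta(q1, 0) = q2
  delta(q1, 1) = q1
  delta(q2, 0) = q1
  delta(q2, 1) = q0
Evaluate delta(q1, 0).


Looking up transition function:
delta(q1, 0) in the table
Row: q1, Column: 0
Result: q2

q2


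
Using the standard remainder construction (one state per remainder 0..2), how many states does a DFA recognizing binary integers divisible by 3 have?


Divisibility by 3 is tracked via the remainder mod 3: 0, 1, ..., 2
The construction assigns one state to each remainder
Number of remainders = 3

3


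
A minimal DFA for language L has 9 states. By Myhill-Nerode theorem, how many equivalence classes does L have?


Myhill-Nerode theorem:
Number of equivalence classes = number of states in minimal DFA
Minimal DFA states = 9
Therefore equivalence classes = 9

9


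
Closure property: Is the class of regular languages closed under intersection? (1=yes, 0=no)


Regular languages are closed under all standard operations:
- Union: Yes (product construction)
- Intersection: Yes (product construction)
- Complement: Yes (swap accept/reject)
- Concatenation: Yes (NFA construction)
Operation: intersection -> Closed

1


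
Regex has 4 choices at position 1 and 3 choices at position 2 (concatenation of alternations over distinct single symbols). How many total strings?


First group: 4 alternatives
Second group: 3 alternatives
Concatenation: each choice from group 1 pairs with each from group 2
Total = 4 x 3 = 12

12


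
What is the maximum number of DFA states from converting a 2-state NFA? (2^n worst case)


NFA has 2 states
Subset construction: each DFA state = subset of NFA states
Maximum subsets = 2^2
2^2 = 4

4


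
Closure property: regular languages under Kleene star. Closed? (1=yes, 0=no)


Regular languages are closed under:
- Union (DFA product construction)
- Intersection (DFA product construction)
- Complement (swap accept/reject states)
- Concatenation (NFA construction)
- Kleene star (NFA construction)
Kleene star is in this list
Therefore: closed

1


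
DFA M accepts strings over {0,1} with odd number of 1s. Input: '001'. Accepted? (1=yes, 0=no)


DFA has 2 states: q_even (start, accept=no) and q_odd
Processing string '001' character by character:
  Position 0: read '0', 1-count=0 -> q_even (no change)
  Position 1: read '0', 1-count=0 -> q_even (no change)
  Position 2: read '1', 1-count=1 -> q_odd
Final state: q_odd, total 1s = 1 (odd); the DFA requires an odd count -> accept

1


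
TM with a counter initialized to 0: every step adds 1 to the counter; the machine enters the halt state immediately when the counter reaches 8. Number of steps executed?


Counter starts at 0. Counting sequence:
  Step 1: counter = 1
  Step 2: counter = 2
  Step 3: counter = 3
  Step 4: counter = 4
  Step 5: counter = 5
  Step 6: counter = 6
  Step 7: counter = 7
  Step 8: counter = 8
Counter reached 8 -> halt
Total steps = 8

8


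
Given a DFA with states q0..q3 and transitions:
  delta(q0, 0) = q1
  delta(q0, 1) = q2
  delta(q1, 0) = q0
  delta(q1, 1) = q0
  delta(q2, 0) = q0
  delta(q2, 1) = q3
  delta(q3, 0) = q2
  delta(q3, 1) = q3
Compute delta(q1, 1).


Looking up transition function:
delta(q1, 1) in the table
Row: q1, Column: 1
Result: q0

q0


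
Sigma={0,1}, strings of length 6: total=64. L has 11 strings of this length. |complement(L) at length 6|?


Alphabet: {0,1}
String length: 6
Total strings of length 6 = 2^6 = 64
Strings in L = 11
Complement = total - |L|
= 64 - 11
= 53

53


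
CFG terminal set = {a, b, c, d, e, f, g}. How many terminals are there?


Terminal symbols: a, b, c, d, e, f, g
Counting each: a (#1), b (#2), c (#3), d (#4), e (#5), f (#6), g (#7)
Total = 7

7


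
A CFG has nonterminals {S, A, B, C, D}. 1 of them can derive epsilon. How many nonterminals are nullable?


Nonterminals: {S, A, B, C, D}
A nonterminal is nullable if it can derive epsilon
Counting nullable nonterminals: 1
Total nullable = 1

1


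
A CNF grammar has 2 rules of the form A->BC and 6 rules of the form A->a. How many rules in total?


CNF allows two rule forms:
  A -> BC (binary): 2 rules
  A -> a (terminal): 6 rules
Total = 2 + 6 = 8

8


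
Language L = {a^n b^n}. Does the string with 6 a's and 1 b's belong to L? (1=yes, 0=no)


Language requires equal numbers of a's and b's
PDA pushes for each 'a', pops for each 'b'
Number of a's = 6
Number of b's = 1
6 != 1 -> Reject

0


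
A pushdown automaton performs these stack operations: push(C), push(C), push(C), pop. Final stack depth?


Tracing stack operations:
  push(C) -> stack = [C], depth=1
  push(C) -> stack = [C,C], depth=2
  push(C) -> stack = [C,C,C], depth=3
  pop -> removed C, stack = [C,C], depth=2
Final depth = 2

2


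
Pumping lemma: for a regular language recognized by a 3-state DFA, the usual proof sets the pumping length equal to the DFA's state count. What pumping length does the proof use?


Pumping lemma for regular languages (standard proof):
Take p = |Q|, the number of DFA states.
Any string of length >= |Q| passes through |Q|+1 states while reading its first |Q| symbols,
so by pigeonhole some state repeats, giving the loop that can be pumped.
Here |Q| = 3
Therefore the proof uses p = 3

3


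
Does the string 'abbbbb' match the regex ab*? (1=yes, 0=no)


Pattern: ab*
String: 'abbbbb'
Pattern requires: exactly one 'a' followed by zero or more 'b's
First char is 'a' -> OK
Rest 'bbbbb': all b's? Yes
Result: 1

1


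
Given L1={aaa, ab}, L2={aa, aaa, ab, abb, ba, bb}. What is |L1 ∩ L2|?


L1 = {aaa, ab}
L2 = {aa, aaa, ab, abb, ba, bb}
Checking each string in L1 against L2:
  'aaa': in L2? Yes
  'ab': in L2? Yes
Intersection = {aaa, ab}
|L1 ∩ L2| = 2

2


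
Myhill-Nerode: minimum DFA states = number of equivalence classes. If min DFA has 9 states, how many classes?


Myhill-Nerode theorem:
Number of equivalence classes = number of states in minimal DFA
Minimal DFA states = 9
Therefore equivalence classes = 9

9
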